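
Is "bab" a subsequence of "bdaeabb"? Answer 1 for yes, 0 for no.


Check if "bab" is a subsequence of "bdaeabb"
Greedy scan:
  Position 0 ('b'): matches sub[0] = 'b'
  Position 1 ('d'): no match needed
  Position 2 ('a'): matches sub[1] = 'a'
  Position 3 ('e'): no match needed
  Position 4 ('a'): no match needed
  Position 5 ('b'): matches sub[2] = 'b'
  Position 6 ('b'): no match needed
All 3 characters matched => is a subsequence

1


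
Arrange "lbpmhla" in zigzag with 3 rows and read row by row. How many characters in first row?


Zigzag "lbpmhla" into 3 rows:
Placing characters:
  'l' => row 0
  'b' => row 1
  'p' => row 2
  'm' => row 1
  'h' => row 0
  'l' => row 1
  'a' => row 2
Rows:
  Row 0: "lh"
  Row 1: "bml"
  Row 2: "pa"
First row length: 2

2


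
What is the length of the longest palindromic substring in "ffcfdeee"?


Input: "ffcfdeee"
Checking substrings for palindromes:
  [1:4] "fcf" (len 3) => palindrome
  [5:8] "eee" (len 3) => palindrome
  [0:2] "ff" (len 2) => palindrome
  [5:7] "ee" (len 2) => palindrome
  [6:8] "ee" (len 2) => palindrome
Longest palindromic substring: "fcf" with length 3

3


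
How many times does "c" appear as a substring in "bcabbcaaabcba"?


Searching for "c" in "bcabbcaaabcba"
Scanning each position:
  Position 0: "b" => no
  Position 1: "c" => MATCH
  Position 2: "a" => no
  Position 3: "b" => no
  Position 4: "b" => no
  Position 5: "c" => MATCH
  Position 6: "a" => no
  Position 7: "a" => no
  Position 8: "a" => no
  Position 9: "b" => no
  Position 10: "c" => MATCH
  Position 11: "b" => no
  Position 12: "a" => no
Total occurrences: 3

3


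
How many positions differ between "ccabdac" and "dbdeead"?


Comparing "ccabdac" and "dbdeead" position by position:
  Position 0: 'c' vs 'd' => DIFFER
  Position 1: 'c' vs 'b' => DIFFER
  Position 2: 'a' vs 'd' => DIFFER
  Position 3: 'b' vs 'e' => DIFFER
  Position 4: 'd' vs 'e' => DIFFER
  Position 5: 'a' vs 'a' => same
  Position 6: 'c' vs 'd' => DIFFER
Positions that differ: 6

6


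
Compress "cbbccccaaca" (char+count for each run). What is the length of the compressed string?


Input: cbbccccaaca
Runs:
  'c' x 1 => "c1"
  'b' x 2 => "b2"
  'c' x 4 => "c4"
  'a' x 2 => "a2"
  'c' x 1 => "c1"
  'a' x 1 => "a1"
Compressed: "c1b2c4a2c1a1"
Compressed length: 12

12


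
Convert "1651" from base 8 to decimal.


Input: "1651" in base 8
Positional expansion:
  Digit '1' (value 1) x 8^3 = 512
  Digit '6' (value 6) x 8^2 = 384
  Digit '5' (value 5) x 8^1 = 40
  Digit '1' (value 1) x 8^0 = 1
Sum = 937

937


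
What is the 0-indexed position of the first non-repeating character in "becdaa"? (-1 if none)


Input: becdaa
Character frequencies:
  'a': 2
  'b': 1
  'c': 1
  'd': 1
  'e': 1
Scanning left to right for freq == 1:
  Position 0 ('b'): unique! => answer = 0

0


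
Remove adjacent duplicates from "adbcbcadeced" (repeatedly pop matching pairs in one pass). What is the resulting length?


Input: adbcbcadeced
Stack-based adjacent duplicate removal:
  Read 'a': push. Stack: a
  Read 'd': push. Stack: ad
  Read 'b': push. Stack: adb
  Read 'c': push. Stack: adbc
  Read 'b': push. Stack: adbcb
  Read 'c': push. Stack: adbcbc
  Read 'a': push. Stack: adbcbca
  Read 'd': push. Stack: adbcbcad
  Read 'e': push. Stack: adbcbcade
  Read 'c': push. Stack: adbcbcadec
  Read 'e': push. Stack: adbcbcadece
  Read 'd': push. Stack: adbcbcadeced
Final stack: "adbcbcadeced" (length 12)

12


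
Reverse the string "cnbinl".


Input: cnbinl
Reading characters right to left:
  Position 5: 'l'
  Position 4: 'n'
  Position 3: 'i'
  Position 2: 'b'
  Position 1: 'n'
  Position 0: 'c'
Reversed: lnibnc

lnibnc


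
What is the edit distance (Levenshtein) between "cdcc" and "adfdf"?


Computing edit distance: "cdcc" -> "adfdf"
DP table:
           a    d    f    d    f
      0    1    2    3    4    5
  c   1    1    2    3    4    5
  d   2    2    1    2    3    4
  c   3    3    2    2    3    4
  c   4    4    3    3    3    4
Edit distance = dp[4][5] = 4

4


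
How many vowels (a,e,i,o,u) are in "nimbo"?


Input: nimbo
Checking each character:
  'n' at position 0: consonant
  'i' at position 1: vowel (running total: 1)
  'm' at position 2: consonant
  'b' at position 3: consonant
  'o' at position 4: vowel (running total: 2)
Total vowels: 2

2


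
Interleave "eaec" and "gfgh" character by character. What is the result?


Interleaving "eaec" and "gfgh":
  Position 0: 'e' from first, 'g' from second => "eg"
  Position 1: 'a' from first, 'f' from second => "af"
  Position 2: 'e' from first, 'g' from second => "eg"
  Position 3: 'c' from first, 'h' from second => "ch"
Result: egafegch

egafegch


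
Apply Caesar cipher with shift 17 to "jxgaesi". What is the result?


Caesar cipher: shift "jxgaesi" by 17
  'j' (pos 9) + 17 = pos 0 = 'a'
  'x' (pos 23) + 17 = pos 14 = 'o'
  'g' (pos 6) + 17 = pos 23 = 'x'
  'a' (pos 0) + 17 = pos 17 = 'r'
  'e' (pos 4) + 17 = pos 21 = 'v'
  's' (pos 18) + 17 = pos 9 = 'j'
  'i' (pos 8) + 17 = pos 25 = 'z'
Result: aoxrvjz

aoxrvjz


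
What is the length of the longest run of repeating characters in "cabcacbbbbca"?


Input: "cabcacbbbbca"
Scanning for longest run:
  Position 1 ('a'): new char, reset run to 1
  Position 2 ('b'): new char, reset run to 1
  Position 3 ('c'): new char, reset run to 1
  Position 4 ('a'): new char, reset run to 1
  Position 5 ('c'): new char, reset run to 1
  Position 6 ('b'): new char, reset run to 1
  Position 7 ('b'): continues run of 'b', length=2
  Position 8 ('b'): continues run of 'b', length=3
  Position 9 ('b'): continues run of 'b', length=4
  Position 10 ('c'): new char, reset run to 1
  Position 11 ('a'): new char, reset run to 1
Longest run: 'b' with length 4

4


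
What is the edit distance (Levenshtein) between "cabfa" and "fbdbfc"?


Computing edit distance: "cabfa" -> "fbdbfc"
DP table:
           f    b    d    b    f    c
      0    1    2    3    4    5    6
  c   1    1    2    3    4    5    5
  a   2    2    2    3    4    5    6
  b   3    3    2    3    3    4    5
  f   4    3    3    3    4    3    4
  a   5    4    4    4    4    4    4
Edit distance = dp[5][6] = 4

4


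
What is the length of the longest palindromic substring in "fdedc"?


Input: "fdedc"
Checking substrings for palindromes:
  [1:4] "ded" (len 3) => palindrome
Longest palindromic substring: "ded" with length 3

3


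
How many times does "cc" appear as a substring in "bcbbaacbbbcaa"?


Searching for "cc" in "bcbbaacbbbcaa"
Scanning each position:
  Position 0: "bc" => no
  Position 1: "cb" => no
  Position 2: "bb" => no
  Position 3: "ba" => no
  Position 4: "aa" => no
  Position 5: "ac" => no
  Position 6: "cb" => no
  Position 7: "bb" => no
  Position 8: "bb" => no
  Position 9: "bc" => no
  Position 10: "ca" => no
  Position 11: "aa" => no
Total occurrences: 0

0


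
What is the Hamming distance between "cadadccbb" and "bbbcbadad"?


Comparing "cadadccbb" and "bbbcbadad" position by position:
  Position 0: 'c' vs 'b' => differ
  Position 1: 'a' vs 'b' => differ
  Position 2: 'd' vs 'b' => differ
  Position 3: 'a' vs 'c' => differ
  Position 4: 'd' vs 'b' => differ
  Position 5: 'c' vs 'a' => differ
  Position 6: 'c' vs 'd' => differ
  Position 7: 'b' vs 'a' => differ
  Position 8: 'b' vs 'd' => differ
Total differences (Hamming distance): 9

9


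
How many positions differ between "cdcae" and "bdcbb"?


Comparing "cdcae" and "bdcbb" position by position:
  Position 0: 'c' vs 'b' => DIFFER
  Position 1: 'd' vs 'd' => same
  Position 2: 'c' vs 'c' => same
  Position 3: 'a' vs 'b' => DIFFER
  Position 4: 'e' vs 'b' => DIFFER
Positions that differ: 3

3


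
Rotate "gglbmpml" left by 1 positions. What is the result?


Input: "gglbmpml", rotate left by 1
First 1 characters: "g"
Remaining characters: "glbmpml"
Concatenate remaining + first: "glbmpml" + "g" = "glbmpmlg"

glbmpmlg


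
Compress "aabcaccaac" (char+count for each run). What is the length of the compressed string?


Input: aabcaccaac
Runs:
  'a' x 2 => "a2"
  'b' x 1 => "b1"
  'c' x 1 => "c1"
  'a' x 1 => "a1"
  'c' x 2 => "c2"
  'a' x 2 => "a2"
  'c' x 1 => "c1"
Compressed: "a2b1c1a1c2a2c1"
Compressed length: 14

14


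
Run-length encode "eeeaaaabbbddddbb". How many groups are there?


Input: eeeaaaabbbddddbb
Scanning for consecutive runs:
  Group 1: 'e' x 3 (positions 0-2)
  Group 2: 'a' x 4 (positions 3-6)
  Group 3: 'b' x 3 (positions 7-9)
  Group 4: 'd' x 4 (positions 10-13)
  Group 5: 'b' x 2 (positions 14-15)
Total groups: 5

5


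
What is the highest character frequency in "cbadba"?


Input: cbadba
Character counts:
  'a': 2
  'b': 2
  'c': 1
  'd': 1
Maximum frequency: 2

2


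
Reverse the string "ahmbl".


Input: ahmbl
Reading characters right to left:
  Position 4: 'l'
  Position 3: 'b'
  Position 2: 'm'
  Position 1: 'h'
  Position 0: 'a'
Reversed: lbmha

lbmha


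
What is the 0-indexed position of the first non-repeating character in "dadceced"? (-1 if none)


Input: dadceced
Character frequencies:
  'a': 1
  'c': 2
  'd': 3
  'e': 2
Scanning left to right for freq == 1:
  Position 0 ('d'): freq=3, skip
  Position 1 ('a'): unique! => answer = 1

1


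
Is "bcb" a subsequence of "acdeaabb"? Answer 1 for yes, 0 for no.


Check if "bcb" is a subsequence of "acdeaabb"
Greedy scan:
  Position 0 ('a'): no match needed
  Position 1 ('c'): no match needed
  Position 2 ('d'): no match needed
  Position 3 ('e'): no match needed
  Position 4 ('a'): no match needed
  Position 5 ('a'): no match needed
  Position 6 ('b'): matches sub[0] = 'b'
  Position 7 ('b'): no match needed
Only matched 1/3 characters => not a subsequence

0


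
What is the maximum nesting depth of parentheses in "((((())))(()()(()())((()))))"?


Input: "((((())))(()()(()())((()))))"
Tracking depth:
  Position 0 '(': depth becomes 1
  Position 1 '(': depth becomes 2
  Position 2 '(': depth becomes 3
  Position 3 '(': depth becomes 4
  Position 4 '(': depth becomes 5
  Position 5 ')': depth becomes 4
  Position 6 ')': depth becomes 3
  Position 7 ')': depth becomes 2
  Position 8 ')': depth becomes 1
  Position 9 '(': depth becomes 2
  Position 10 '(': depth becomes 3
  Position 11 ')': depth becomes 2
  Position 12 '(': depth becomes 3
  Position 13 ')': depth becomes 2
  Position 14 '(': depth becomes 3
  Position 15 '(': depth becomes 4
  Position 16 ')': depth becomes 3
  Position 17 '(': depth becomes 4
  Position 18 ')': depth becomes 3
  Position 19 ')': depth becomes 2
  Position 20 '(': depth becomes 3
  Position 21 '(': depth becomes 4
  Position 22 '(': depth becomes 5
  Position 23 ')': depth becomes 4
  Position 24 ')': depth becomes 3
  Position 25 ')': depth becomes 2
  Position 26 ')': depth becomes 1
  Position 27 ')': depth becomes 0
Maximum depth reached: 5

5


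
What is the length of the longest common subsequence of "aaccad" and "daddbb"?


LCS of "aaccad" and "daddbb"
DP table:
           d    a    d    d    b    b
      0    0    0    0    0    0    0
  a   0    0    1    1    1    1    1
  a   0    0    1    1    1    1    1
  c   0    0    1    1    1    1    1
  c   0    0    1    1    1    1    1
  a   0    0    1    1    1    1    1
  d   0    1    1    2    2    2    2
LCS length = dp[6][6] = 2

2


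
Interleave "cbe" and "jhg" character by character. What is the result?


Interleaving "cbe" and "jhg":
  Position 0: 'c' from first, 'j' from second => "cj"
  Position 1: 'b' from first, 'h' from second => "bh"
  Position 2: 'e' from first, 'g' from second => "eg"
Result: cjbheg

cjbheg


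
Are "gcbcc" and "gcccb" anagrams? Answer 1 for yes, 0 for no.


Strings: "gcbcc", "gcccb"
Sorted first:  bcccg
Sorted second: bcccg
Sorted forms match => anagrams

1


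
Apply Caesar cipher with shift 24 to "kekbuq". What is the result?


Caesar cipher: shift "kekbuq" by 24
  'k' (pos 10) + 24 = pos 8 = 'i'
  'e' (pos 4) + 24 = pos 2 = 'c'
  'k' (pos 10) + 24 = pos 8 = 'i'
  'b' (pos 1) + 24 = pos 25 = 'z'
  'u' (pos 20) + 24 = pos 18 = 's'
  'q' (pos 16) + 24 = pos 14 = 'o'
Result: icizso

icizso


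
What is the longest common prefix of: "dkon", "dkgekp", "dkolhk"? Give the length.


Words: dkon, dkgekp, dkolhk
  Position 0: all 'd' => match
  Position 1: all 'k' => match
  Position 2: ('o', 'g', 'o') => mismatch, stop
LCP = "dk" (length 2)

2


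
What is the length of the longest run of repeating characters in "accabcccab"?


Input: "accabcccab"
Scanning for longest run:
  Position 1 ('c'): new char, reset run to 1
  Position 2 ('c'): continues run of 'c', length=2
  Position 3 ('a'): new char, reset run to 1
  Position 4 ('b'): new char, reset run to 1
  Position 5 ('c'): new char, reset run to 1
  Position 6 ('c'): continues run of 'c', length=2
  Position 7 ('c'): continues run of 'c', length=3
  Position 8 ('a'): new char, reset run to 1
  Position 9 ('b'): new char, reset run to 1
Longest run: 'c' with length 3

3


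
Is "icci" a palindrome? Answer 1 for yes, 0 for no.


Input: icci
Reversed: icci
  Compare pos 0 ('i') with pos 3 ('i'): match
  Compare pos 1 ('c') with pos 2 ('c'): match
Result: palindrome

1


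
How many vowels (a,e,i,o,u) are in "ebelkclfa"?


Input: ebelkclfa
Checking each character:
  'e' at position 0: vowel (running total: 1)
  'b' at position 1: consonant
  'e' at position 2: vowel (running total: 2)
  'l' at position 3: consonant
  'k' at position 4: consonant
  'c' at position 5: consonant
  'l' at position 6: consonant
  'f' at position 7: consonant
  'a' at position 8: vowel (running total: 3)
Total vowels: 3

3


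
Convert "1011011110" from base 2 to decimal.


Input: "1011011110" in base 2
Positional expansion:
  Digit '1' (value 1) x 2^9 = 512
  Digit '0' (value 0) x 2^8 = 0
  Digit '1' (value 1) x 2^7 = 128
  Digit '1' (value 1) x 2^6 = 64
  Digit '0' (value 0) x 2^5 = 0
  Digit '1' (value 1) x 2^4 = 16
  Digit '1' (value 1) x 2^3 = 8
  Digit '1' (value 1) x 2^2 = 4
  Digit '1' (value 1) x 2^1 = 2
  Digit '0' (value 0) x 2^0 = 0
Sum = 734

734


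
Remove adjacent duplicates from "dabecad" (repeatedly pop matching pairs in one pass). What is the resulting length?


Input: dabecad
Stack-based adjacent duplicate removal:
  Read 'd': push. Stack: d
  Read 'a': push. Stack: da
  Read 'b': push. Stack: dab
  Read 'e': push. Stack: dabe
  Read 'c': push. Stack: dabec
  Read 'a': push. Stack: dabeca
  Read 'd': push. Stack: dabecad
Final stack: "dabecad" (length 7)

7


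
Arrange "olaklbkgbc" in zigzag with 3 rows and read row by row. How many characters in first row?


Zigzag "olaklbkgbc" into 3 rows:
Placing characters:
  'o' => row 0
  'l' => row 1
  'a' => row 2
  'k' => row 1
  'l' => row 0
  'b' => row 1
  'k' => row 2
  'g' => row 1
  'b' => row 0
  'c' => row 1
Rows:
  Row 0: "olb"
  Row 1: "lkbgc"
  Row 2: "ak"
First row length: 3

3


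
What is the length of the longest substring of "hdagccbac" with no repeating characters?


Input: "hdagccbac"
Sliding window (track last position of each char):
  Position 0 ('h'): window [0,0] length 1 -- new best
  Position 1 ('d'): window [0,1] length 2 -- new best
  Position 2 ('a'): window [0,2] length 3 -- new best
  Position 3 ('g'): window [0,3] length 4 -- new best
  Position 4 ('c'): window [0,4] length 5 -- new best
  Position 5 ('c'): repeat (last at 4), move window start to 5
  Position 5 ('c'): window [5,5] length 1
  Position 6 ('b'): window [5,6] length 2
  Position 7 ('a'): window [5,7] length 3
  Position 8 ('c'): repeat (last at 5), move window start to 6
  Position 8 ('c'): window [6,8] length 3
Longest substring with no repeats: "hdagc" with length 5

5


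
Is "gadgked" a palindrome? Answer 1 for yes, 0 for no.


Input: gadgked
Reversed: dekgdag
  Compare pos 0 ('g') with pos 6 ('d'): MISMATCH
  Compare pos 1 ('a') with pos 5 ('e'): MISMATCH
  Compare pos 2 ('d') with pos 4 ('k'): MISMATCH
Result: not a palindrome

0


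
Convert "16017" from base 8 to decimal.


Input: "16017" in base 8
Positional expansion:
  Digit '1' (value 1) x 8^4 = 4096
  Digit '6' (value 6) x 8^3 = 3072
  Digit '0' (value 0) x 8^2 = 0
  Digit '1' (value 1) x 8^1 = 8
  Digit '7' (value 7) x 8^0 = 7
Sum = 7183

7183


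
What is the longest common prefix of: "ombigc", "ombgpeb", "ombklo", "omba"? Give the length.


Words: ombigc, ombgpeb, ombklo, omba
  Position 0: all 'o' => match
  Position 1: all 'm' => match
  Position 2: all 'b' => match
  Position 3: ('i', 'g', 'k', 'a') => mismatch, stop
LCP = "omb" (length 3)

3


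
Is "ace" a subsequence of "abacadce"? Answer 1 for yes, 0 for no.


Check if "ace" is a subsequence of "abacadce"
Greedy scan:
  Position 0 ('a'): matches sub[0] = 'a'
  Position 1 ('b'): no match needed
  Position 2 ('a'): no match needed
  Position 3 ('c'): matches sub[1] = 'c'
  Position 4 ('a'): no match needed
  Position 5 ('d'): no match needed
  Position 6 ('c'): no match needed
  Position 7 ('e'): matches sub[2] = 'e'
All 3 characters matched => is a subsequence

1


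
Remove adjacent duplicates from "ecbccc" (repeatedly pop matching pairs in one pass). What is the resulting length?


Input: ecbccc
Stack-based adjacent duplicate removal:
  Read 'e': push. Stack: e
  Read 'c': push. Stack: ec
  Read 'b': push. Stack: ecb
  Read 'c': push. Stack: ecbc
  Read 'c': matches stack top 'c' => pop. Stack: ecb
  Read 'c': push. Stack: ecbc
Final stack: "ecbc" (length 4)

4


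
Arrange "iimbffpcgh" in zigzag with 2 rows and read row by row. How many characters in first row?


Zigzag "iimbffpcgh" into 2 rows:
Placing characters:
  'i' => row 0
  'i' => row 1
  'm' => row 0
  'b' => row 1
  'f' => row 0
  'f' => row 1
  'p' => row 0
  'c' => row 1
  'g' => row 0
  'h' => row 1
Rows:
  Row 0: "imfpg"
  Row 1: "ibfch"
First row length: 5

5


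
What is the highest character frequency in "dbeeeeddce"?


Input: dbeeeeddce
Character counts:
  'b': 1
  'c': 1
  'd': 3
  'e': 5
Maximum frequency: 5

5


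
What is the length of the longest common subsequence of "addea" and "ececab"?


LCS of "addea" and "ececab"
DP table:
           e    c    e    c    a    b
      0    0    0    0    0    0    0
  a   0    0    0    0    0    1    1
  d   0    0    0    0    0    1    1
  d   0    0    0    0    0    1    1
  e   0    1    1    1    1    1    1
  a   0    1    1    1    1    2    2
LCS length = dp[5][6] = 2

2


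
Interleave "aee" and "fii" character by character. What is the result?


Interleaving "aee" and "fii":
  Position 0: 'a' from first, 'f' from second => "af"
  Position 1: 'e' from first, 'i' from second => "ei"
  Position 2: 'e' from first, 'i' from second => "ei"
Result: afeiei

afeiei


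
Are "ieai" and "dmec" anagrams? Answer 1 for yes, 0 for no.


Strings: "ieai", "dmec"
Sorted first:  aeii
Sorted second: cdem
Differ at position 0: 'a' vs 'c' => not anagrams

0


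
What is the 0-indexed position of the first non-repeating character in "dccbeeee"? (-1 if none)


Input: dccbeeee
Character frequencies:
  'b': 1
  'c': 2
  'd': 1
  'e': 4
Scanning left to right for freq == 1:
  Position 0 ('d'): unique! => answer = 0

0


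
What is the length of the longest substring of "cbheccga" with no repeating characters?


Input: "cbheccga"
Sliding window (track last position of each char):
  Position 0 ('c'): window [0,0] length 1 -- new best
  Position 1 ('b'): window [0,1] length 2 -- new best
  Position 2 ('h'): window [0,2] length 3 -- new best
  Position 3 ('e'): window [0,3] length 4 -- new best
  Position 4 ('c'): repeat (last at 0), move window start to 1
  Position 4 ('c'): window [1,4] length 4
  Position 5 ('c'): repeat (last at 4), move window start to 5
  Position 5 ('c'): window [5,5] length 1
  Position 6 ('g'): window [5,6] length 2
  Position 7 ('a'): window [5,7] length 3
Longest substring with no repeats: "cbhe" with length 4

4


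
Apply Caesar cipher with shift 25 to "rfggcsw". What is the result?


Caesar cipher: shift "rfggcsw" by 25
  'r' (pos 17) + 25 = pos 16 = 'q'
  'f' (pos 5) + 25 = pos 4 = 'e'
  'g' (pos 6) + 25 = pos 5 = 'f'
  'g' (pos 6) + 25 = pos 5 = 'f'
  'c' (pos 2) + 25 = pos 1 = 'b'
  's' (pos 18) + 25 = pos 17 = 'r'
  'w' (pos 22) + 25 = pos 21 = 'v'
Result: qeffbrv

qeffbrv


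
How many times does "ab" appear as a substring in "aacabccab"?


Searching for "ab" in "aacabccab"
Scanning each position:
  Position 0: "aa" => no
  Position 1: "ac" => no
  Position 2: "ca" => no
  Position 3: "ab" => MATCH
  Position 4: "bc" => no
  Position 5: "cc" => no
  Position 6: "ca" => no
  Position 7: "ab" => MATCH
Total occurrences: 2

2


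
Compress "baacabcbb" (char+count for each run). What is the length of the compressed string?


Input: baacabcbb
Runs:
  'b' x 1 => "b1"
  'a' x 2 => "a2"
  'c' x 1 => "c1"
  'a' x 1 => "a1"
  'b' x 1 => "b1"
  'c' x 1 => "c1"
  'b' x 2 => "b2"
Compressed: "b1a2c1a1b1c1b2"
Compressed length: 14

14


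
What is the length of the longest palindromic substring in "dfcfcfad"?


Input: "dfcfcfad"
Checking substrings for palindromes:
  [1:6] "fcfcf" (len 5) => palindrome
  [1:4] "fcf" (len 3) => palindrome
  [2:5] "cfc" (len 3) => palindrome
  [3:6] "fcf" (len 3) => palindrome
Longest palindromic substring: "fcfcf" with length 5

5


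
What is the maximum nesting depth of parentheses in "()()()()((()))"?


Input: "()()()()((()))"
Tracking depth:
  Position 0 '(': depth becomes 1
  Position 1 ')': depth becomes 0
  Position 2 '(': depth becomes 1
  Position 3 ')': depth becomes 0
  Position 4 '(': depth becomes 1
  Position 5 ')': depth becomes 0
  Position 6 '(': depth becomes 1
  Position 7 ')': depth becomes 0
  Position 8 '(': depth becomes 1
  Position 9 '(': depth becomes 2
  Position 10 '(': depth becomes 3
  Position 11 ')': depth becomes 2
  Position 12 ')': depth becomes 1
  Position 13 ')': depth becomes 0
Maximum depth reached: 3

3


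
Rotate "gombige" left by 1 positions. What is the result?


Input: "gombige", rotate left by 1
First 1 characters: "g"
Remaining characters: "ombige"
Concatenate remaining + first: "ombige" + "g" = "ombigeg"

ombigeg


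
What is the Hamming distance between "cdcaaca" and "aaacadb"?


Comparing "cdcaaca" and "aaacadb" position by position:
  Position 0: 'c' vs 'a' => differ
  Position 1: 'd' vs 'a' => differ
  Position 2: 'c' vs 'a' => differ
  Position 3: 'a' vs 'c' => differ
  Position 4: 'a' vs 'a' => same
  Position 5: 'c' vs 'd' => differ
  Position 6: 'a' vs 'b' => differ
Total differences (Hamming distance): 6

6


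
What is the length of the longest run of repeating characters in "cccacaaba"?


Input: "cccacaaba"
Scanning for longest run:
  Position 1 ('c'): continues run of 'c', length=2
  Position 2 ('c'): continues run of 'c', length=3
  Position 3 ('a'): new char, reset run to 1
  Position 4 ('c'): new char, reset run to 1
  Position 5 ('a'): new char, reset run to 1
  Position 6 ('a'): continues run of 'a', length=2
  Position 7 ('b'): new char, reset run to 1
  Position 8 ('a'): new char, reset run to 1
Longest run: 'c' with length 3

3


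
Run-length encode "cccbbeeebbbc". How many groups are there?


Input: cccbbeeebbbc
Scanning for consecutive runs:
  Group 1: 'c' x 3 (positions 0-2)
  Group 2: 'b' x 2 (positions 3-4)
  Group 3: 'e' x 3 (positions 5-7)
  Group 4: 'b' x 3 (positions 8-10)
  Group 5: 'c' x 1 (positions 11-11)
Total groups: 5

5


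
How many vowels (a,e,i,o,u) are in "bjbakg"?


Input: bjbakg
Checking each character:
  'b' at position 0: consonant
  'j' at position 1: consonant
  'b' at position 2: consonant
  'a' at position 3: vowel (running total: 1)
  'k' at position 4: consonant
  'g' at position 5: consonant
Total vowels: 1

1


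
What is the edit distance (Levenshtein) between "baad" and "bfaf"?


Computing edit distance: "baad" -> "bfaf"
DP table:
           b    f    a    f
      0    1    2    3    4
  b   1    0    1    2    3
  a   2    1    1    1    2
  a   3    2    2    1    2
  d   4    3    3    2    2
Edit distance = dp[4][4] = 2

2


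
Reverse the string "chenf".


Input: chenf
Reading characters right to left:
  Position 4: 'f'
  Position 3: 'n'
  Position 2: 'e'
  Position 1: 'h'
  Position 0: 'c'
Reversed: fnehc

fnehc


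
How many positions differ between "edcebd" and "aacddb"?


Comparing "edcebd" and "aacddb" position by position:
  Position 0: 'e' vs 'a' => DIFFER
  Position 1: 'd' vs 'a' => DIFFER
  Position 2: 'c' vs 'c' => same
  Position 3: 'e' vs 'd' => DIFFER
  Position 4: 'b' vs 'd' => DIFFER
  Position 5: 'd' vs 'b' => DIFFER
Positions that differ: 5

5


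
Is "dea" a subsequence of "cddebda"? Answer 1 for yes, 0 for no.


Check if "dea" is a subsequence of "cddebda"
Greedy scan:
  Position 0 ('c'): no match needed
  Position 1 ('d'): matches sub[0] = 'd'
  Position 2 ('d'): no match needed
  Position 3 ('e'): matches sub[1] = 'e'
  Position 4 ('b'): no match needed
  Position 5 ('d'): no match needed
  Position 6 ('a'): matches sub[2] = 'a'
All 3 characters matched => is a subsequence

1


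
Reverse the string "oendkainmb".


Input: oendkainmb
Reading characters right to left:
  Position 9: 'b'
  Position 8: 'm'
  Position 7: 'n'
  Position 6: 'i'
  Position 5: 'a'
  Position 4: 'k'
  Position 3: 'd'
  Position 2: 'n'
  Position 1: 'e'
  Position 0: 'o'
Reversed: bmniakdneo

bmniakdneo


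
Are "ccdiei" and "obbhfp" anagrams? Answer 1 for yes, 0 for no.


Strings: "ccdiei", "obbhfp"
Sorted first:  ccdeii
Sorted second: bbfhop
Differ at position 0: 'c' vs 'b' => not anagrams

0


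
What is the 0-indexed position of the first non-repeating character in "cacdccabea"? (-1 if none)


Input: cacdccabea
Character frequencies:
  'a': 3
  'b': 1
  'c': 4
  'd': 1
  'e': 1
Scanning left to right for freq == 1:
  Position 0 ('c'): freq=4, skip
  Position 1 ('a'): freq=3, skip
  Position 2 ('c'): freq=4, skip
  Position 3 ('d'): unique! => answer = 3

3


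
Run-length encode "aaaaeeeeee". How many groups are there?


Input: aaaaeeeeee
Scanning for consecutive runs:
  Group 1: 'a' x 4 (positions 0-3)
  Group 2: 'e' x 6 (positions 4-9)
Total groups: 2

2


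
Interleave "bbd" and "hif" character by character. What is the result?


Interleaving "bbd" and "hif":
  Position 0: 'b' from first, 'h' from second => "bh"
  Position 1: 'b' from first, 'i' from second => "bi"
  Position 2: 'd' from first, 'f' from second => "df"
Result: bhbidf

bhbidf


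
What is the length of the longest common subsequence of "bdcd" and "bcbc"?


LCS of "bdcd" and "bcbc"
DP table:
           b    c    b    c
      0    0    0    0    0
  b   0    1    1    1    1
  d   0    1    1    1    1
  c   0    1    2    2    2
  d   0    1    2    2    2
LCS length = dp[4][4] = 2

2


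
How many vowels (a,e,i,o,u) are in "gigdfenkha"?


Input: gigdfenkha
Checking each character:
  'g' at position 0: consonant
  'i' at position 1: vowel (running total: 1)
  'g' at position 2: consonant
  'd' at position 3: consonant
  'f' at position 4: consonant
  'e' at position 5: vowel (running total: 2)
  'n' at position 6: consonant
  'k' at position 7: consonant
  'h' at position 8: consonant
  'a' at position 9: vowel (running total: 3)
Total vowels: 3

3


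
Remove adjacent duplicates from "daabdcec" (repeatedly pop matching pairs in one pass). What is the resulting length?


Input: daabdcec
Stack-based adjacent duplicate removal:
  Read 'd': push. Stack: d
  Read 'a': push. Stack: da
  Read 'a': matches stack top 'a' => pop. Stack: d
  Read 'b': push. Stack: db
  Read 'd': push. Stack: dbd
  Read 'c': push. Stack: dbdc
  Read 'e': push. Stack: dbdce
  Read 'c': push. Stack: dbdcec
Final stack: "dbdcec" (length 6)

6


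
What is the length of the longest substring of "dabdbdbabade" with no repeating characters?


Input: "dabdbdbabade"
Sliding window (track last position of each char):
  Position 0 ('d'): window [0,0] length 1 -- new best
  Position 1 ('a'): window [0,1] length 2 -- new best
  Position 2 ('b'): window [0,2] length 3 -- new best
  Position 3 ('d'): repeat (last at 0), move window start to 1
  Position 3 ('d'): window [1,3] length 3
  Position 4 ('b'): repeat (last at 2), move window start to 3
  Position 4 ('b'): window [3,4] length 2
  Position 5 ('d'): repeat (last at 3), move window start to 4
  Position 5 ('d'): window [4,5] length 2
  Position 6 ('b'): repeat (last at 4), move window start to 5
  Position 6 ('b'): window [5,6] length 2
  Position 7 ('a'): window [5,7] length 3
  Position 8 ('b'): repeat (last at 6), move window start to 7
  Position 8 ('b'): window [7,8] length 2
  Position 9 ('a'): repeat (last at 7), move window start to 8
  Position 9 ('a'): window [8,9] length 2
  Position 10 ('d'): window [8,10] length 3
  Position 11 ('e'): window [8,11] length 4 -- new best
Longest substring with no repeats: "bade" with length 4

4


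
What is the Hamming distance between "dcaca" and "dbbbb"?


Comparing "dcaca" and "dbbbb" position by position:
  Position 0: 'd' vs 'd' => same
  Position 1: 'c' vs 'b' => differ
  Position 2: 'a' vs 'b' => differ
  Position 3: 'c' vs 'b' => differ
  Position 4: 'a' vs 'b' => differ
Total differences (Hamming distance): 4

4


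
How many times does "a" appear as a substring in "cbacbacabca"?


Searching for "a" in "cbacbacabca"
Scanning each position:
  Position 0: "c" => no
  Position 1: "b" => no
  Position 2: "a" => MATCH
  Position 3: "c" => no
  Position 4: "b" => no
  Position 5: "a" => MATCH
  Position 6: "c" => no
  Position 7: "a" => MATCH
  Position 8: "b" => no
  Position 9: "c" => no
  Position 10: "a" => MATCH
Total occurrences: 4

4


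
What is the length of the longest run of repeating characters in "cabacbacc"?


Input: "cabacbacc"
Scanning for longest run:
  Position 1 ('a'): new char, reset run to 1
  Position 2 ('b'): new char, reset run to 1
  Position 3 ('a'): new char, reset run to 1
  Position 4 ('c'): new char, reset run to 1
  Position 5 ('b'): new char, reset run to 1
  Position 6 ('a'): new char, reset run to 1
  Position 7 ('c'): new char, reset run to 1
  Position 8 ('c'): continues run of 'c', length=2
Longest run: 'c' with length 2

2


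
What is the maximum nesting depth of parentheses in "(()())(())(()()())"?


Input: "(()())(())(()()())"
Tracking depth:
  Position 0 '(': depth becomes 1
  Position 1 '(': depth becomes 2
  Position 2 ')': depth becomes 1
  Position 3 '(': depth becomes 2
  Position 4 ')': depth becomes 1
  Position 5 ')': depth becomes 0
  Position 6 '(': depth becomes 1
  Position 7 '(': depth becomes 2
  Position 8 ')': depth becomes 1
  Position 9 ')': depth becomes 0
  Position 10 '(': depth becomes 1
  Position 11 '(': depth becomes 2
  Position 12 ')': depth becomes 1
  Position 13 '(': depth becomes 2
  Position 14 ')': depth becomes 1
  Position 15 '(': depth becomes 2
  Position 16 ')': depth becomes 1
  Position 17 ')': depth becomes 0
Maximum depth reached: 2

2


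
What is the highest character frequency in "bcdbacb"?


Input: bcdbacb
Character counts:
  'a': 1
  'b': 3
  'c': 2
  'd': 1
Maximum frequency: 3

3


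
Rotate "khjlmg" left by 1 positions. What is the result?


Input: "khjlmg", rotate left by 1
First 1 characters: "k"
Remaining characters: "hjlmg"
Concatenate remaining + first: "hjlmg" + "k" = "hjlmgk"

hjlmgk


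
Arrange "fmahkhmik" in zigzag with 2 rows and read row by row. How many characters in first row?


Zigzag "fmahkhmik" into 2 rows:
Placing characters:
  'f' => row 0
  'm' => row 1
  'a' => row 0
  'h' => row 1
  'k' => row 0
  'h' => row 1
  'm' => row 0
  'i' => row 1
  'k' => row 0
Rows:
  Row 0: "fakmk"
  Row 1: "mhhi"
First row length: 5

5


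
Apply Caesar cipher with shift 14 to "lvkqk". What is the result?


Caesar cipher: shift "lvkqk" by 14
  'l' (pos 11) + 14 = pos 25 = 'z'
  'v' (pos 21) + 14 = pos 9 = 'j'
  'k' (pos 10) + 14 = pos 24 = 'y'
  'q' (pos 16) + 14 = pos 4 = 'e'
  'k' (pos 10) + 14 = pos 24 = 'y'
Result: zjyey

zjyey


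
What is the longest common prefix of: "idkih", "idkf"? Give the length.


Words: idkih, idkf
  Position 0: all 'i' => match
  Position 1: all 'd' => match
  Position 2: all 'k' => match
  Position 3: ('i', 'f') => mismatch, stop
LCP = "idk" (length 3)

3


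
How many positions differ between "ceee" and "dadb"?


Comparing "ceee" and "dadb" position by position:
  Position 0: 'c' vs 'd' => DIFFER
  Position 1: 'e' vs 'a' => DIFFER
  Position 2: 'e' vs 'd' => DIFFER
  Position 3: 'e' vs 'b' => DIFFER
Positions that differ: 4

4


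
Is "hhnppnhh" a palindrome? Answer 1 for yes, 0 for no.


Input: hhnppnhh
Reversed: hhnppnhh
  Compare pos 0 ('h') with pos 7 ('h'): match
  Compare pos 1 ('h') with pos 6 ('h'): match
  Compare pos 2 ('n') with pos 5 ('n'): match
  Compare pos 3 ('p') with pos 4 ('p'): match
Result: palindrome

1


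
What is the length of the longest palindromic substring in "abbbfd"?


Input: "abbbfd"
Checking substrings for palindromes:
  [1:4] "bbb" (len 3) => palindrome
  [1:3] "bb" (len 2) => palindrome
  [2:4] "bb" (len 2) => palindrome
Longest palindromic substring: "bbb" with length 3

3


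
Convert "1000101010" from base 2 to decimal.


Input: "1000101010" in base 2
Positional expansion:
  Digit '1' (value 1) x 2^9 = 512
  Digit '0' (value 0) x 2^8 = 0
  Digit '0' (value 0) x 2^7 = 0
  Digit '0' (value 0) x 2^6 = 0
  Digit '1' (value 1) x 2^5 = 32
  Digit '0' (value 0) x 2^4 = 0
  Digit '1' (value 1) x 2^3 = 8
  Digit '0' (value 0) x 2^2 = 0
  Digit '1' (value 1) x 2^1 = 2
  Digit '0' (value 0) x 2^0 = 0
Sum = 554

554


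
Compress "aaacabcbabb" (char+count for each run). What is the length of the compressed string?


Input: aaacabcbabb
Runs:
  'a' x 3 => "a3"
  'c' x 1 => "c1"
  'a' x 1 => "a1"
  'b' x 1 => "b1"
  'c' x 1 => "c1"
  'b' x 1 => "b1"
  'a' x 1 => "a1"
  'b' x 2 => "b2"
Compressed: "a3c1a1b1c1b1a1b2"
Compressed length: 16

16


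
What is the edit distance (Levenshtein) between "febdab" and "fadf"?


Computing edit distance: "febdab" -> "fadf"
DP table:
           f    a    d    f
      0    1    2    3    4
  f   1    0    1    2    3
  e   2    1    1    2    3
  b   3    2    2    2    3
  d   4    3    3    2    3
  a   5    4    3    3    3
  b   6    5    4    4    4
Edit distance = dp[6][4] = 4

4


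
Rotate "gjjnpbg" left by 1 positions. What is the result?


Input: "gjjnpbg", rotate left by 1
First 1 characters: "g"
Remaining characters: "jjnpbg"
Concatenate remaining + first: "jjnpbg" + "g" = "jjnpbgg"

jjnpbgg


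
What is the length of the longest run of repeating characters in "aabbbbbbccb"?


Input: "aabbbbbbccb"
Scanning for longest run:
  Position 1 ('a'): continues run of 'a', length=2
  Position 2 ('b'): new char, reset run to 1
  Position 3 ('b'): continues run of 'b', length=2
  Position 4 ('b'): continues run of 'b', length=3
  Position 5 ('b'): continues run of 'b', length=4
  Position 6 ('b'): continues run of 'b', length=5
  Position 7 ('b'): continues run of 'b', length=6
  Position 8 ('c'): new char, reset run to 1
  Position 9 ('c'): continues run of 'c', length=2
  Position 10 ('b'): new char, reset run to 1
Longest run: 'b' with length 6

6


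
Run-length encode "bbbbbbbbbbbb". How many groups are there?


Input: bbbbbbbbbbbb
Scanning for consecutive runs:
  Group 1: 'b' x 12 (positions 0-11)
Total groups: 1

1


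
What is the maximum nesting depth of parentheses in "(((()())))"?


Input: "(((()())))"
Tracking depth:
  Position 0 '(': depth becomes 1
  Position 1 '(': depth becomes 2
  Position 2 '(': depth becomes 3
  Position 3 '(': depth becomes 4
  Position 4 ')': depth becomes 3
  Position 5 '(': depth becomes 4
  Position 6 ')': depth becomes 3
  Position 7 ')': depth becomes 2
  Position 8 ')': depth becomes 1
  Position 9 ')': depth becomes 0
Maximum depth reached: 4

4


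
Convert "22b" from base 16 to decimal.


Input: "22b" in base 16
Positional expansion:
  Digit '2' (value 2) x 16^2 = 512
  Digit '2' (value 2) x 16^1 = 32
  Digit 'b' (value 11) x 16^0 = 11
Sum = 555

555


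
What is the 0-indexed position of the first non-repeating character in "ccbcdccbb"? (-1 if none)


Input: ccbcdccbb
Character frequencies:
  'b': 3
  'c': 5
  'd': 1
Scanning left to right for freq == 1:
  Position 0 ('c'): freq=5, skip
  Position 1 ('c'): freq=5, skip
  Position 2 ('b'): freq=3, skip
  Position 3 ('c'): freq=5, skip
  Position 4 ('d'): unique! => answer = 4

4


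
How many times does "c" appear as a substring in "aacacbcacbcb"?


Searching for "c" in "aacacbcacbcb"
Scanning each position:
  Position 0: "a" => no
  Position 1: "a" => no
  Position 2: "c" => MATCH
  Position 3: "a" => no
  Position 4: "c" => MATCH
  Position 5: "b" => no
  Position 6: "c" => MATCH
  Position 7: "a" => no
  Position 8: "c" => MATCH
  Position 9: "b" => no
  Position 10: "c" => MATCH
  Position 11: "b" => no
Total occurrences: 5

5


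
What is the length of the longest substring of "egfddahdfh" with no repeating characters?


Input: "egfddahdfh"
Sliding window (track last position of each char):
  Position 0 ('e'): window [0,0] length 1 -- new best
  Position 1 ('g'): window [0,1] length 2 -- new best
  Position 2 ('f'): window [0,2] length 3 -- new best
  Position 3 ('d'): window [0,3] length 4 -- new best
  Position 4 ('d'): repeat (last at 3), move window start to 4
  Position 4 ('d'): window [4,4] length 1
  Position 5 ('a'): window [4,5] length 2
  Position 6 ('h'): window [4,6] length 3
  Position 7 ('d'): repeat (last at 4), move window start to 5
  Position 7 ('d'): window [5,7] length 3
  Position 8 ('f'): window [5,8] length 4
  Position 9 ('h'): repeat (last at 6), move window start to 7
  Position 9 ('h'): window [7,9] length 3
Longest substring with no repeats: "egfd" with length 4

4


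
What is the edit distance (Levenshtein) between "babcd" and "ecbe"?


Computing edit distance: "babcd" -> "ecbe"
DP table:
           e    c    b    e
      0    1    2    3    4
  b   1    1    2    2    3
  a   2    2    2    3    3
  b   3    3    3    2    3
  c   4    4    3    3    3
  d   5    5    4    4    4
Edit distance = dp[5][4] = 4

4


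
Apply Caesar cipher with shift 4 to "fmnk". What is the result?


Caesar cipher: shift "fmnk" by 4
  'f' (pos 5) + 4 = pos 9 = 'j'
  'm' (pos 12) + 4 = pos 16 = 'q'
  'n' (pos 13) + 4 = pos 17 = 'r'
  'k' (pos 10) + 4 = pos 14 = 'o'
Result: jqro

jqro


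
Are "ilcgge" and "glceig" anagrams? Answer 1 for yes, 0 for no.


Strings: "ilcgge", "glceig"
Sorted first:  ceggil
Sorted second: ceggil
Sorted forms match => anagrams

1


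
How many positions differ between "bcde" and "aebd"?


Comparing "bcde" and "aebd" position by position:
  Position 0: 'b' vs 'a' => DIFFER
  Position 1: 'c' vs 'e' => DIFFER
  Position 2: 'd' vs 'b' => DIFFER
  Position 3: 'e' vs 'd' => DIFFER
Positions that differ: 4

4


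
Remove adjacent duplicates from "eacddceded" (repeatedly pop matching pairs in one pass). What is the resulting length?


Input: eacddceded
Stack-based adjacent duplicate removal:
  Read 'e': push. Stack: e
  Read 'a': push. Stack: ea
  Read 'c': push. Stack: eac
  Read 'd': push. Stack: eacd
  Read 'd': matches stack top 'd' => pop. Stack: eac
  Read 'c': matches stack top 'c' => pop. Stack: ea
  Read 'e': push. Stack: eae
  Read 'd': push. Stack: eaed
  Read 'e': push. Stack: eaede
  Read 'd': push. Stack: eaeded
Final stack: "eaeded" (length 6)

6


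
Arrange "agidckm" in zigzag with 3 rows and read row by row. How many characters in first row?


Zigzag "agidckm" into 3 rows:
Placing characters:
  'a' => row 0
  'g' => row 1
  'i' => row 2
  'd' => row 1
  'c' => row 0
  'k' => row 1
  'm' => row 2
Rows:
  Row 0: "ac"
  Row 1: "gdk"
  Row 2: "im"
First row length: 2

2


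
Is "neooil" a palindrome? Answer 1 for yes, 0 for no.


Input: neooil
Reversed: liooen
  Compare pos 0 ('n') with pos 5 ('l'): MISMATCH
  Compare pos 1 ('e') with pos 4 ('i'): MISMATCH
  Compare pos 2 ('o') with pos 3 ('o'): match
Result: not a palindrome

0
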